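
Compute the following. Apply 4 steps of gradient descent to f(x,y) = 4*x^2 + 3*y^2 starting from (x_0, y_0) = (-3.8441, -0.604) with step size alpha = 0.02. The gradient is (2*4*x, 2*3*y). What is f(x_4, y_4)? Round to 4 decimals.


Gradient descent on f(x,y) = 4*x^2 + 3*y^2.
Starting point: (-3.8441, -0.604), alpha = 0.02
Step 1: grad_x = 2*4*-3.8441 = -30.7528, grad_y = 2*3*-0.604 = -3.624
  x_1 = -3.8441 - 0.02*-30.7528 = -3.229
  y_1 = -0.604 - 0.02*-3.624 = -0.5315
Step 2: grad_x = 2*4*-3.229 = -25.8324, grad_y = 2*3*-0.5315 = -3.1891
  x_2 = -3.229 - 0.02*-25.8324 = -2.7124
  y_2 = -0.5315 - 0.02*-3.1891 = -0.4677
Step 3: grad_x = 2*4*-2.7124 = -21.6992, grad_y = 2*3*-0.4677 = -2.8064
  x_3 = -2.7124 - 0.02*-21.6992 = -2.2784
  y_3 = -0.4677 - 0.02*-2.8064 = -0.4116
Step 4: grad_x = 2*4*-2.2784 = -18.2273, grad_y = 2*3*-0.4116 = -2.4697
  x_4 = -2.2784 - 0.02*-18.2273 = -1.9139
  y_4 = -0.4116 - 0.02*-2.4697 = -0.3622
f(-1.9139, -0.3622) = 4*(-1.9139)^2 + 3*(-0.3622)^2 = 15.0452


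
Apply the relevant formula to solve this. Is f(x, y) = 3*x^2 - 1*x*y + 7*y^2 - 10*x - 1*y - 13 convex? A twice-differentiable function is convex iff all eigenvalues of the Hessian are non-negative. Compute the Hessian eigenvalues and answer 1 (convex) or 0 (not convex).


The Hessian of f(x,y) = 3*x^2 - 1*x*y + 7*y^2 - 10*x - 1*y - 13 is:
H = [[6, -1], [-1, 14]]
Trace = 6 + 14 = 20
Determinant = 6*14 - (-1)^2 = 83
Discriminant = (20)^2 - 4*83 = 68.0
Eigenvalues: lambda_1 = 5.8769, lambda_2 = 14.1231
The function is convex.

1


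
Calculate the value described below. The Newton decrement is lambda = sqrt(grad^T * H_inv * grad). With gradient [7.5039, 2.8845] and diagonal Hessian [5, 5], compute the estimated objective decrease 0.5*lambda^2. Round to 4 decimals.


Step 1: H is diagonal, so H^(-1) * g = [1.5008, 0.5769].
Step 2: g^T H^(-1) g = sum_i g_i^2 / H_ii
  = (7.5039)^2/5 + (2.8845)^2/5
  = 11.2617 + 1.6641 = 12.9258
Step 3: Objective decrease = 0.5 * g^T H^(-1) g = 6.4629


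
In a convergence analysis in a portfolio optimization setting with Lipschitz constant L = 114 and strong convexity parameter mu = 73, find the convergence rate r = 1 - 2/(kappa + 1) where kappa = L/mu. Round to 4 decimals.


Step 1: Compute the condition number.
kappa = L/mu = 114/73 = 1.5616
Step 2: Compute the convergence rate.
r = 1 - 2/(kappa + 1) = 1 - 2*mu/(L + mu) = (L - mu)/(L + mu) = 41/187 = 0.2193


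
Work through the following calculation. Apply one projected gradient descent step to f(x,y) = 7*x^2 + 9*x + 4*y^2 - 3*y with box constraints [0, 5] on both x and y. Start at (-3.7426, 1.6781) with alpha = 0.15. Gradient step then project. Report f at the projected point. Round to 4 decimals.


Step 1: Compute gradient at (-3.7426, 1.6781).
grad_x = 2*7*-3.7426 + 9 = -43.3964
grad_y = 2*4*1.6781 - 3 = 10.4248
Step 2: Gradient step.
x_raw = -3.7426 - 0.15*-43.3964 = 2.7669
y_raw = 1.6781 - 0.15*10.4248 = 0.1144
Step 3: Project onto [0, 5].
x_proj = clip(2.7669) = 2.7669
y_proj = clip(0.1144) = 0.1144
Step 4: Evaluate f.
f(2.7669, 0.1144) = 78.1995


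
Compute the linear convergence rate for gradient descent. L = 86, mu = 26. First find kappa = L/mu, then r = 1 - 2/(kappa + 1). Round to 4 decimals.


Step 1: Compute the condition number.
kappa = L/mu = 86/26 = 3.3077
Step 2: Compute the convergence rate.
r = 1 - 2/(kappa + 1) = 1 - 2*mu/(L + mu) = (L - mu)/(L + mu) = 60/112 = 0.5357


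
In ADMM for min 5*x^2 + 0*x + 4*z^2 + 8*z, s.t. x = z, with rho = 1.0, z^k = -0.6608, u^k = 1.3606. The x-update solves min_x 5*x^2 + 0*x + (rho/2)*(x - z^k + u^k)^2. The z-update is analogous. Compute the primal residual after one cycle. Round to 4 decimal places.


ADMM iteration with rho = 1.0, z^k = -0.6608, u^k = 1.3606
Step 1: x-update.
Minimize 5*x^2 + 0*x + (1.0/2)*(x + 0.6608 + 1.3606)^2
FOC: (2*5 + 1.0)*x = 0 + 1.0*(-0.6608 - 1.3606)
x^{k+1} = -0.1838
Step 2: z-update.
Minimize 4*z^2 + 8*z + (1.0/2)*(-0.1838 - z + 1.3606)^2
FOC: (2*4 + 1.0)*z = -8 + 1.0*(-0.1838 + 1.3606)
z^{k+1} = -0.7581
Step 3: u-update.
u^{k+1} = 1.3606 - 0.1838 + 0.7581 = 1.935
Step 4: Primal residual = |-0.1838 + 0.7581| = 0.5744


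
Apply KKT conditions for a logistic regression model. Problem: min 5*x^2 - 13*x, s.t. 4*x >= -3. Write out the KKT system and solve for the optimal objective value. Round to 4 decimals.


Step 1: Try lambda = 0 (constraint inactive).
Stationarity: 2*5*x - 13 = 0
x* = 13/(2*5) = 1.3
Check constraint: 4*1.3 = 5.2 >= -3 -- satisfied.
Step 2: Compute optimal value.
f(x*) = 5*1.3^2 - 13*1.3 = -8.45


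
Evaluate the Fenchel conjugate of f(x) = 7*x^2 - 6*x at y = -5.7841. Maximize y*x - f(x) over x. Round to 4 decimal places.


f*(y) = sup_x {y*x - a*x^2 - b*x} = sup_x {(y-b)*x - a*x^2}
FOC: (y - b) - 2a*x = 0 => x* = (y - b)/(2a)
x* = (-5.7841 + 6)/(2*7) = 0.0154
f*(-5.7841) = (y-b)^2/(4a) = (-5.7841 + 6)^2/(4*7)
= 0.0466/28 = 0.0017


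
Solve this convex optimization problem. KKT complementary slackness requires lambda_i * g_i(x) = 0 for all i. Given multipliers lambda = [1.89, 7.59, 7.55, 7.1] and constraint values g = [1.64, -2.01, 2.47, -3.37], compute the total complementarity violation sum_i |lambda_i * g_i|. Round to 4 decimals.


KKT complementary slackness check:
lambda_1 * g_1 = 1.89 * 1.64 = 3.0996
lambda_2 * g_2 = 7.59 * -2.01 = -15.2559
lambda_3 * g_3 = 7.55 * 2.47 = 18.6485
lambda_4 * g_4 = 7.1 * -3.37 = -23.927
Total violation = 3.0996 + 15.2559 + 18.6485 + 23.927 = 60.931


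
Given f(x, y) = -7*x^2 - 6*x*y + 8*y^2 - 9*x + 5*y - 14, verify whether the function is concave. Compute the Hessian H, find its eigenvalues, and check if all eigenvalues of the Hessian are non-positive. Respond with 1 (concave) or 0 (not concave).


The Hessian of f(x,y) = -7*x^2 - 6*x*y + 8*y^2 - 9*x + 5*y - 14 is:
H = [[-14, -6], [-6, 16]]
Trace = -14 + 16 = 2
Determinant = -14*16 - (-6)^2 = -260
Discriminant = (2)^2 - 4*-260 = 1044.0
Eigenvalues: lambda_1 = -15.1555, lambda_2 = 17.1555
The function is not concave.

0


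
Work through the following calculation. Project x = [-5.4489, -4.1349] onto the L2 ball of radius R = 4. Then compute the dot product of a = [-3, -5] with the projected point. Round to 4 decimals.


Step 1: Compute ||x|| (intermediates to 6 decimals).
||x|| = sqrt((-5.4489)^2 + (-4.1349)^2) = 6.840169
Step 2: Project.
Since ||x|| > R, scale = R/||x|| = 4/6.840169 = 0.584781, proj(x) = scale * x
proj(x) = [-3.186413, -2.418011]
Step 3: Dot product.
a^T * proj(x) = -3*(-3.186413) - 5*(-2.418011) = 21.6493


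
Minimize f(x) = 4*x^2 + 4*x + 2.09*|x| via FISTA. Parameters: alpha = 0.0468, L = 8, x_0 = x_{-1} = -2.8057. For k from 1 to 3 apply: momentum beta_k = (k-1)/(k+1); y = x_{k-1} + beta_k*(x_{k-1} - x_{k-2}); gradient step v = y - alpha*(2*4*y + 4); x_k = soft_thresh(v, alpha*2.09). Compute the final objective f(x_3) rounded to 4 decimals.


FISTA on f(x) = 4*x^2 + 4*x + 2.09*|x|
L = 8, alpha = 0.0468
Iteration 1: beta = 0.0, y = -2.8057 + 0.0*(-2.8057 + 2.8057) = -2.8057
  grad(y) = -18.4456, v = y - alpha*grad = -1.9424
  prox(v) = soft_thresh(-1.9424, 0.0978) = -1.8446
Iteration 2: beta = 0.3333, y = -1.8446 + 0.3333*(-1.8446 + 2.8057) = -1.5243
  grad(y) = -8.1942, v = y - alpha*grad = -1.1408
  prox(v) = soft_thresh(-1.1408, 0.0978) = -1.043
Iteration 3: beta = 0.5, y = -1.043 + 0.5*(-1.043 + 1.8446) = -0.6421
  grad(y) = -1.1372, v = y - alpha*grad = -0.5889
  prox(v) = soft_thresh(-0.5889, 0.0978) = -0.4911
f(x_3) = 4*(-0.4911)^2 + 4*(-0.4911) + 2.09*|-0.4911| = 0.0267


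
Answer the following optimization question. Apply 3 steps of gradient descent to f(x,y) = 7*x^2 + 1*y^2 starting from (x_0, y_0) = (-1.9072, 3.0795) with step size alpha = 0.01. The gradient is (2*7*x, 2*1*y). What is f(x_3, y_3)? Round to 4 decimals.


Gradient descent on f(x,y) = 7*x^2 + 1*y^2.
Starting point: (-1.9072, 3.0795), alpha = 0.01
Step 1: grad_x = 2*7*-1.9072 = -26.7008, grad_y = 2*1*3.0795 = 6.159
  x_1 = -1.9072 - 0.01*-26.7008 = -1.6402
  y_1 = 3.0795 - 0.01*6.159 = 3.0179
Step 2: grad_x = 2*7*-1.6402 = -22.9627, grad_y = 2*1*3.0179 = 6.0358
  x_2 = -1.6402 - 0.01*-22.9627 = -1.4106
  y_2 = 3.0179 - 0.01*6.0358 = 2.9576
Step 3: grad_x = 2*7*-1.4106 = -19.7479, grad_y = 2*1*2.9576 = 5.9151
  x_3 = -1.4106 - 0.01*-19.7479 = -1.2131
  y_3 = 2.9576 - 0.01*5.9151 = 2.8984
f(-1.2131, 2.8984) = 7*(-1.2131)^2 + 1*2.8984^2 = 18.7018


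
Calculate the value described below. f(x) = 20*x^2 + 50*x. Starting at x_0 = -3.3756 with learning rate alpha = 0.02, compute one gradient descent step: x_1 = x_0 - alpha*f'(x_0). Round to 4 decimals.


We compute the gradient at x_0 and apply the update.
f'(x) = 40*x + 50
f'(-3.3756) = 40*-3.3756 + 50 = -85.024
x_1 = -3.3756 - 0.02*-85.024 = -1.6751


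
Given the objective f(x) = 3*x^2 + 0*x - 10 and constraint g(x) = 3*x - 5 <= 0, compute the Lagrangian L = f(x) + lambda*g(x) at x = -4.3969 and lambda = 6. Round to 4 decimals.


Step 1: Evaluate f(x).
f(-4.3969) = 3*(-4.3969)^2 + 0*(-4.3969) - 10 = 47.9982
Step 2: Evaluate g(x).
g(-4.3969) = 3*-4.3969 - 5 = -18.1907
Step 3: Compute Lagrangian.
L = 47.9982 + 6*-18.1907 = -61.146


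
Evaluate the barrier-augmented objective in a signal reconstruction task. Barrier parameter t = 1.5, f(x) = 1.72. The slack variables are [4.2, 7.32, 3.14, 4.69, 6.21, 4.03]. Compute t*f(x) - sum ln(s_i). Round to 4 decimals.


Step 1: Compute log-barrier.
ln values: [1.4351, 1.9906, 1.1442, 1.5454, 1.8262, 1.3938]
phi = -(1.4351 + 1.9906 + 1.1442 + 1.5454 + 1.8262 + 1.3938) = -9.3353
Step 2: Compute augmented objective.
t*f(x) = 1.5*1.72 = 2.58
Total = 2.58 - 9.3353 = -6.7553


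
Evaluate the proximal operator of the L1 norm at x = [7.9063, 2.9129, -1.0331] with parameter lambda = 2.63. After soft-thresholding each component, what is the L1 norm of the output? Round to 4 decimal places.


Soft-thresholding with lambda = 2.63:
prox(7.9063) = sign(7.9063)*max(|7.9063| - 2.63, 0) = 5.2763
prox(2.9129) = sign(2.9129)*max(|2.9129| - 2.63, 0) = 0.2829
prox(-1.0331) = sign(-1.0331)*max(|-1.0331| - 2.63, 0) = 0.0
prox(x) = [5.2763, 0.2829, 0.0]
||prox(x)||_1 = 5.2763 + 0.2829 + 0.0 = 5.5592


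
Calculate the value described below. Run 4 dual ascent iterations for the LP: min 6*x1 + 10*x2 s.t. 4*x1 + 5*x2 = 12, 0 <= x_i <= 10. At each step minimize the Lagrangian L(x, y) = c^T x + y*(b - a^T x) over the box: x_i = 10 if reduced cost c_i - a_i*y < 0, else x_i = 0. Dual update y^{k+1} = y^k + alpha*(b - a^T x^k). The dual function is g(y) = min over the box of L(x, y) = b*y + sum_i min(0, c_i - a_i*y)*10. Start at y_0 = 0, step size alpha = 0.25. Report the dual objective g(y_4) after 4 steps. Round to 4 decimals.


Dual ascent for LP: min 6*x1 + 10*x2, 4*x1 + 5*x2 = 12, 0 <= x_i <= 10
Step 1: y^k = 0.0, reduced costs: (6.0, 10.0)
  x^k = (0.0, 0.0), subgradient = b - a^T x = 12.0
  y^{k+1} = 0.0 + 0.25*12.0 = 3.0
Step 2: y^k = 3.0, reduced costs: (-6.0, -5.0)
  x^k = (10.0, 10.0), subgradient = b - a^T x = -78.0
  y^{k+1} = 3.0 + 0.25*-78.0 = -16.5
Step 3: y^k = -16.5, reduced costs: (72.0, 92.5)
  x^k = (0.0, 0.0), subgradient = b - a^T x = 12.0
  y^{k+1} = -16.5 + 0.25*12.0 = -13.5
Step 4: y^k = -13.5, reduced costs: (60.0, 77.5)
  x^k = (0.0, 0.0), subgradient = b - a^T x = 12.0
  y^{k+1} = -13.5 + 0.25*12.0 = -10.5
Dual objective at y_4 = -10.5: reduced costs (48.0, 62.5), box minimizer x = (0.0, 0.0)
g(y_4) = b*y + (c1 - a1*y)*x1 + (c2 - a2*y)*x2 = 12*(-10.5) + 48.0*0.0 + 62.5*0.0 = -126.0 + 0.0 + 0.0 = -126.0


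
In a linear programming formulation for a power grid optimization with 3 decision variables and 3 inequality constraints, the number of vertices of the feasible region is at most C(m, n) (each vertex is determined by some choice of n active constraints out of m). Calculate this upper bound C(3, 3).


Each vertex corresponds to some choice of n active constraints out of m, so the number of vertices is at most C(m, n) = m! / (n!(m-n)!).
m = 3, n = 3
Numerator: 3 * 2 * 1
Denominator: 3! = 6
C(3, 3) = 1


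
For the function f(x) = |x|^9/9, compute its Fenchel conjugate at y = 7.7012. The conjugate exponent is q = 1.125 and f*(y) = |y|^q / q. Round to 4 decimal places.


The conjugate exponent q satisfies 1/p + 1/q = 1.
p = 9, so q = 9/(9 - 1) = 1.125
|y|^q = 7.7012^1.125 = 9.9398
f*(7.7012) = 9.9398 / 1.125 = 8.8354


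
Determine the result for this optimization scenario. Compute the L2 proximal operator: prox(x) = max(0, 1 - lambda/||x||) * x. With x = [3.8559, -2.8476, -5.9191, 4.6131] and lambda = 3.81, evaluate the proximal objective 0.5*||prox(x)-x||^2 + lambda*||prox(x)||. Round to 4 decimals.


Step 1: Compute ||x||.
||x|| = 8.9047
Step 2: Compute scaling factor.
scale = max(0, 1 - 3.81/8.9047) = 0.5721
Step 3: prox(x) = [2.2061, -1.6292, -3.3865, 2.6393]
||prox(x)|| = 5.0947
Step 4: Proximal objective.
0.5*||prox-x||^2 = 7.2581
lambda*||prox|| = 19.4108
Total = 26.6688


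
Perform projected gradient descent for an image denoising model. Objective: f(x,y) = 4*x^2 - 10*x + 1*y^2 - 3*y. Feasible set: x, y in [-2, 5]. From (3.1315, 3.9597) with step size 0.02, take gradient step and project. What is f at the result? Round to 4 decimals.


Step 1: Compute gradient at (3.1315, 3.9597).
grad_x = 2*4*3.1315 - 10 = 15.052
grad_y = 2*1*3.9597 - 3 = 4.9194
Step 2: Gradient step.
x_raw = 3.1315 - 0.02*15.052 = 2.8305
y_raw = 3.9597 - 0.02*4.9194 = 3.8613
Step 3: Project onto [-2, 5].
x_proj = clip(2.8305) = 2.8305
y_proj = clip(3.8613) = 3.8613
Step 4: Evaluate f.
f(2.8305, 3.8613) = 7.0672


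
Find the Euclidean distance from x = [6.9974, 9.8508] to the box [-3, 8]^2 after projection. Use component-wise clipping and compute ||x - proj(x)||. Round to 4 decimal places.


Project each component onto [-3, 8].
clip(6.9974) = 6.9974, clip(9.8508) = 8.0
Projection = [6.9974, 8.0]
Squared diffs: [0.0, 3.4255]
Distance = sqrt(3.4255) = 1.8508


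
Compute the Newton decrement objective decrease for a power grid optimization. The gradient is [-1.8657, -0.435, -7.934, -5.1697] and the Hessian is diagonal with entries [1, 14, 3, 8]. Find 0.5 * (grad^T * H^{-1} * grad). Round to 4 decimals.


Step 1: H is diagonal, so H^(-1) * g = [-1.8657, -0.0311, -2.6447, -0.6462].
Step 2: g^T H^(-1) g = sum_i g_i^2 / H_ii
  = (-1.8657)^2/1 + (-0.435)^2/14 + (-7.934)^2/3 + (-5.1697)^2/8
  = 3.4808 + 0.0135 + 20.9828 + 3.3407 = 27.8179
Step 3: Objective decrease = 0.5 * g^T H^(-1) g = 13.9089


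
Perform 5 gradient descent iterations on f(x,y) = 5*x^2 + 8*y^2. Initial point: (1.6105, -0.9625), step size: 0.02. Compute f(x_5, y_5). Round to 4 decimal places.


Gradient descent on f(x,y) = 5*x^2 + 8*y^2.
Starting point: (1.6105, -0.9625), alpha = 0.02
Step 1: grad_x = 2*5*1.6105 = 16.105, grad_y = 2*8*-0.9625 = -15.4
  x_1 = 1.6105 - 0.02*16.105 = 1.2884
  y_1 = -0.9625 - 0.02*-15.4 = -0.6545
Step 2: grad_x = 2*5*1.2884 = 12.884, grad_y = 2*8*-0.6545 = -10.472
  x_2 = 1.2884 - 0.02*12.884 = 1.0307
  y_2 = -0.6545 - 0.02*-10.472 = -0.4451
Step 3: grad_x = 2*5*1.0307 = 10.3072, grad_y = 2*8*-0.4451 = -7.121
  x_3 = 1.0307 - 0.02*10.3072 = 0.8246
  y_3 = -0.4451 - 0.02*-7.121 = -0.3026
Step 4: grad_x = 2*5*0.8246 = 8.2458, grad_y = 2*8*-0.3026 = -4.8423
  x_4 = 0.8246 - 0.02*8.2458 = 0.6597
  y_4 = -0.3026 - 0.02*-4.8423 = -0.2058
Step 5: grad_x = 2*5*0.6597 = 6.5966, grad_y = 2*8*-0.2058 = -3.2927
  x_5 = 0.6597 - 0.02*6.5966 = 0.5277
  y_5 = -0.2058 - 0.02*-3.2927 = -0.1399
f(0.5277, -0.1399) = 5*0.5277^2 + 8*(-0.1399)^2 = 1.5492


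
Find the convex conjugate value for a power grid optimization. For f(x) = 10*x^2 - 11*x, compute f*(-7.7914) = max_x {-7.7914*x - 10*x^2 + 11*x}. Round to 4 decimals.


f*(y) = sup_x {y*x - a*x^2 - b*x} = sup_x {(y-b)*x - a*x^2}
FOC: (y - b) - 2a*x = 0 => x* = (y - b)/(2a)
x* = (-7.7914 + 11)/(2*10) = 0.1604
f*(-7.7914) = (y-b)^2/(4a) = (-7.7914 + 11)^2/(4*10)
= 10.2951/40 = 0.2574


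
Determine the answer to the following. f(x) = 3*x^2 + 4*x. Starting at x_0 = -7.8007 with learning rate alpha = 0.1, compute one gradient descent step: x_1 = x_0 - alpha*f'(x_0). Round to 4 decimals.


We compute the gradient at x_0 and apply the update.
f'(x) = 6*x + 4
f'(-7.8007) = 6*-7.8007 + 4 = -42.8042
x_1 = -7.8007 - 0.1*-42.8042 = -3.5203


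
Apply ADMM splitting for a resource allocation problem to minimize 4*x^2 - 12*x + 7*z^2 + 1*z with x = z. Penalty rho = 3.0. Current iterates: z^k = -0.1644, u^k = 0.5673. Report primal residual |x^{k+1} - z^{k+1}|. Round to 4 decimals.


ADMM iteration with rho = 3.0, z^k = -0.1644, u^k = 0.5673
Step 1: x-update.
Minimize 4*x^2 - 12*x + (3.0/2)*(x + 0.1644 + 0.5673)^2
FOC: (2*4 + 3.0)*x = 12 + 3.0*(-0.1644 - 0.5673)
x^{k+1} = 0.8914
Step 2: z-update.
Minimize 7*z^2 + 1*z + (3.0/2)*(0.8914 - z + 0.5673)^2
FOC: (2*7 + 3.0)*z = -1 + 3.0*(0.8914 + 0.5673)
z^{k+1} = 0.1986
Step 3: u-update.
u^{k+1} = 0.5673 + 0.8914 - 0.1986 = 1.2601
Step 4: Primal residual = |0.8914 - 0.1986| = 0.6928


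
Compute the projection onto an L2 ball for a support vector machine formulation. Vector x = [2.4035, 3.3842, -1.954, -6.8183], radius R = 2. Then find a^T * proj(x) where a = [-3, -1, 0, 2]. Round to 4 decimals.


Step 1: Compute ||x|| (intermediates to 6 decimals).
||x|| = sqrt(2.4035^2 + 3.3842^2 + (-1.954)^2 + (-6.8183)^2) = 8.218087
Step 2: Project.
Since ||x|| > R, scale = R/||x|| = 2/8.218087 = 0.243366, proj(x) = scale * x
proj(x) = [0.58493, 0.823599, -0.475537, -1.659342]
Step 3: Dot product.
a^T * proj(x) = -3*0.58493 - 1*0.823599 + 0*(-0.475537) + 2*(-1.659342) = -5.8971


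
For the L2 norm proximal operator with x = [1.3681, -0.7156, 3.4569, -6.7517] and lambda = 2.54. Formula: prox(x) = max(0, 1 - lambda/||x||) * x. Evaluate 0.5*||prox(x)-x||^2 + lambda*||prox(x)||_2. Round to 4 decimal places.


Step 1: Compute ||x||.
||x|| = 7.7408
Step 2: Compute scaling factor.
scale = max(0, 1 - 2.54/7.7408) = 0.6719
Step 3: prox(x) = [0.9192, -0.4808, 2.3226, -4.5362]
||prox(x)|| = 5.2008
Step 4: Proximal objective.
0.5*||prox-x||^2 = 3.2258
lambda*||prox|| = 13.21
Total = 16.4357


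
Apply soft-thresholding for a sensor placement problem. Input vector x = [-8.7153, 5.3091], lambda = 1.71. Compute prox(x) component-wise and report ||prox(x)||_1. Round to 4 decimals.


Soft-thresholding with lambda = 1.71:
prox(-8.7153) = sign(-8.7153)*max(|-8.7153| - 1.71, 0) = -7.0053
prox(5.3091) = sign(5.3091)*max(|5.3091| - 1.71, 0) = 3.5991
prox(x) = [-7.0053, 3.5991]
||prox(x)||_1 = 7.0053 + 3.5991 = 10.6044


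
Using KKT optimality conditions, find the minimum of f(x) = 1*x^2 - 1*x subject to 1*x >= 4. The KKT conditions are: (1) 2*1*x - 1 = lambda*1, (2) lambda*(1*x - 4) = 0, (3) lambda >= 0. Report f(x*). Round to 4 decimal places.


Step 1: Try lambda = 0 (constraint inactive).
x_unc = 1/(2*1) = 0.5
Check: 1*0.5 = 0.5 < 4 -- violated!
Step 2: Constraint must be active: 1*x = 4
x* = 4/1 = 4.0
lambda = (2*1*4.0 - 1)/1 = 7.0
Step 3: Compute optimal value.
f(x*) = 1*4.0^2 - 1*4.0 = 12.0


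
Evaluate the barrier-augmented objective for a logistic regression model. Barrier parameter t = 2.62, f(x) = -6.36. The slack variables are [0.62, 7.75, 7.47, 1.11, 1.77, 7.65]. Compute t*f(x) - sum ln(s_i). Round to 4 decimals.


Step 1: Compute log-barrier.
ln values: [-0.478, 2.0477, 2.0109, 0.1044, 0.571, 2.0347]
phi = -(-0.478 + 2.0477 + 2.0109 + 0.1044 + 0.571 + 2.0347) = -6.2906
Step 2: Compute augmented objective.
t*f(x) = 2.62*-6.36 = -16.6632
Total = -16.6632 - 6.2906 = -22.9538


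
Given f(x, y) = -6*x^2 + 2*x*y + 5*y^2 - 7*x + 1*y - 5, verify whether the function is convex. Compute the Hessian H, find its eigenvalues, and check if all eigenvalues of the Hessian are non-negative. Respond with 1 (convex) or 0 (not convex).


The Hessian of f(x,y) = -6*x^2 + 2*x*y + 5*y^2 - 7*x + 1*y - 5 is:
H = [[-12, 2], [2, 10]]
Trace = -12 + 10 = -2
Determinant = -12*10 - (2)^2 = -124
Discriminant = (-2)^2 - 4*-124 = 500.0
Eigenvalues: lambda_1 = -12.1803, lambda_2 = 10.1803
The function is not convex.

0


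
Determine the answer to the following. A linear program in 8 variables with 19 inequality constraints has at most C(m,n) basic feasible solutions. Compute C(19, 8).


Each vertex corresponds to some choice of n active constraints out of m, so the number of vertices is at most C(m, n) = m! / (n!(m-n)!).
m = 19, n = 8
Numerator: 19 * 18 * 17 * 16 * 15 * 14 * 13 * 12
Denominator: 8! = 40320
C(19, 8) = 75582


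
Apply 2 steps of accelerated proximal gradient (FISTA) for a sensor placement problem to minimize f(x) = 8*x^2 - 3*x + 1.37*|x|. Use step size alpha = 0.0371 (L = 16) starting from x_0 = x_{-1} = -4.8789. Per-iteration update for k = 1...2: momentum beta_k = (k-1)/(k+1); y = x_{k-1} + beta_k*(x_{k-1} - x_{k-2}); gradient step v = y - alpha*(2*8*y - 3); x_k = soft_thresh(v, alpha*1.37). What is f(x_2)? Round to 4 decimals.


FISTA on f(x) = 8*x^2 - 3*x + 1.37*|x|
L = 16, alpha = 0.0371
Iteration 1: beta = 0.0, y = -4.8789 + 0.0*(-4.8789 + 4.8789) = -4.8789
  grad(y) = -81.0624, v = y - alpha*grad = -1.8715
  prox(v) = soft_thresh(-1.8715, 0.0508) = -1.8207
Iteration 2: beta = 0.3333, y = -1.8207 + 0.3333*(-1.8207 + 4.8789) = -0.8012
  grad(y) = -15.8199, v = y - alpha*grad = -0.2143
  prox(v) = soft_thresh(-0.2143, 0.0508) = -0.1635
f(x_2) = 8*(-0.1635)^2 - 3*(-0.1635) + 1.37*|-0.1635| = 0.9283


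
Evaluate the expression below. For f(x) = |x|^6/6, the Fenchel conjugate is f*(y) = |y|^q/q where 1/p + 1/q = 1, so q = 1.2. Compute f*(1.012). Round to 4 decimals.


The conjugate exponent q satisfies 1/p + 1/q = 1.
p = 6, so q = 6/(6 - 1) = 1.2
|y|^q = 1.012^1.2 = 1.0144
f*(1.012) = 1.0144 / 1.2 = 0.8453


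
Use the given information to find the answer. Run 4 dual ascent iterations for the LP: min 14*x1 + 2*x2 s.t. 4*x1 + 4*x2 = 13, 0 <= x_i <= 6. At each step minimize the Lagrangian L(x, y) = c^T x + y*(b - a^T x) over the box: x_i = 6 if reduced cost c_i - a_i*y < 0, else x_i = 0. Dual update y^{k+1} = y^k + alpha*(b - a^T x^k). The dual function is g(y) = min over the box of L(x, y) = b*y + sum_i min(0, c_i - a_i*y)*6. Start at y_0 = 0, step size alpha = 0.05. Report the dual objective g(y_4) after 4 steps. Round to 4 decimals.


Dual ascent for LP: min 14*x1 + 2*x2, 4*x1 + 4*x2 = 13, 0 <= x_i <= 6
Step 1: y^k = 0.0, reduced costs: (14.0, 2.0)
  x^k = (0.0, 0.0), subgradient = b - a^T x = 13.0
  y^{k+1} = 0.0 + 0.05*13.0 = 0.65
Step 2: y^k = 0.65, reduced costs: (11.4, -0.6)
  x^k = (0.0, 6.0), subgradient = b - a^T x = -11.0
  y^{k+1} = 0.65 + 0.05*-11.0 = 0.1
Step 3: y^k = 0.1, reduced costs: (13.6, 1.6)
  x^k = (0.0, 0.0), subgradient = b - a^T x = 13.0
  y^{k+1} = 0.1 + 0.05*13.0 = 0.75
Step 4: y^k = 0.75, reduced costs: (11.0, -1.0)
  x^k = (0.0, 6.0), subgradient = b - a^T x = -11.0
  y^{k+1} = 0.75 + 0.05*-11.0 = 0.2
Dual objective at y_4 = 0.2: reduced costs (13.2, 1.2), box minimizer x = (0.0, 0.0)
g(y_4) = b*y + (c1 - a1*y)*x1 + (c2 - a2*y)*x2 = 13*0.2 + 13.2*0.0 + 1.2*0.0 = 2.6 + 0.0 + 0.0 = 2.6


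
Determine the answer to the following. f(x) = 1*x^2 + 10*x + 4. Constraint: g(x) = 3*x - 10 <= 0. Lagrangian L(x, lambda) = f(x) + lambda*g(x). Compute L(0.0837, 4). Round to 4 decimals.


Step 1: Evaluate f(x).
f(0.0837) = 1*0.0837^2 + 10*0.0837 + 4 = 4.844
Step 2: Evaluate g(x).
g(0.0837) = 3*0.0837 - 10 = -9.7489
Step 3: Compute Lagrangian.
L = 4.844 + 4*-9.7489 = -34.1516


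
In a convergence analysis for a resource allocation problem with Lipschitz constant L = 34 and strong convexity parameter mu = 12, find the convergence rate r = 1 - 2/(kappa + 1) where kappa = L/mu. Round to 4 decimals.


Step 1: Compute the condition number.
kappa = L/mu = 34/12 = 2.8333
Step 2: Compute the convergence rate.
r = 1 - 2/(kappa + 1) = 1 - 2*mu/(L + mu) = (L - mu)/(L + mu) = 22/46 = 0.4783


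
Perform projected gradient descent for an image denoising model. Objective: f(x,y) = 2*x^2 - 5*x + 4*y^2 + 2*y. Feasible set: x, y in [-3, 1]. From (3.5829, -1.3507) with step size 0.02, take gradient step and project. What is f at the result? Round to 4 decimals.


Step 1: Compute gradient at (3.5829, -1.3507).
grad_x = 2*2*3.5829 - 5 = 9.3316
grad_y = 2*4*-1.3507 + 2 = -8.8056
Step 2: Gradient step.
x_raw = 3.5829 - 0.02*9.3316 = 3.3963
y_raw = -1.3507 - 0.02*-8.8056 = -1.1746
Step 3: Project onto [-3, 1].
x_proj = clip(3.3963) = 1.0
y_proj = clip(-1.1746) = -1.1746
Step 4: Evaluate f.
f(1.0, -1.1746) = 0.1695


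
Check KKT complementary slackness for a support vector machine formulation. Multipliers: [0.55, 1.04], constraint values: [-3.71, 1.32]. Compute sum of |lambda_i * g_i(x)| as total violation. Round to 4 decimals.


KKT complementary slackness check:
lambda_1 * g_1 = 0.55 * -3.71 = -2.0405
lambda_2 * g_2 = 1.04 * 1.32 = 1.3728
Total violation = 2.0405 + 1.3728 = 3.4133


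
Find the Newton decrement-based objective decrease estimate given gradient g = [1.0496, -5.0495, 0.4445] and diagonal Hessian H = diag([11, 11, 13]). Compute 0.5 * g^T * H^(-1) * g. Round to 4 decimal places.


Step 1: H is diagonal, so H^(-1) * g = [0.0954, -0.459, 0.0342].
Step 2: g^T H^(-1) g = sum_i g_i^2 / H_ii
  = (1.0496)^2/11 + (-5.0495)^2/11 + (0.4445)^2/13
  = 0.1002 + 2.318 + 0.0152 = 2.4333
Step 3: Objective decrease = 0.5 * g^T H^(-1) g = 1.2166


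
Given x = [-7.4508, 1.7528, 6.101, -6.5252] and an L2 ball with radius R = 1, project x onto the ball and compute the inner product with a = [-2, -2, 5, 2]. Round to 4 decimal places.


Step 1: Compute ||x|| (intermediates to 6 decimals).
||x|| = sqrt((-7.4508)^2 + 1.7528^2 + 6.101^2 + (-6.5252)^2) = 11.763807
Step 2: Project.
Since ||x|| > R, scale = R/||x|| = 1/11.763807 = 0.085006, proj(x) = scale * x
proj(x) = [-0.633363, 0.148999, 0.518622, -0.554681]
Step 3: Dot product.
a^T * proj(x) = -2*(-0.633363) - 2*0.148999 + 5*0.518622 + 2*(-0.554681) = 2.4525


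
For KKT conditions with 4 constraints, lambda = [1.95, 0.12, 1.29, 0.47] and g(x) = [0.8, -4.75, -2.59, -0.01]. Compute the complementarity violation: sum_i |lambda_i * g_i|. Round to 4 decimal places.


KKT complementary slackness check:
lambda_1 * g_1 = 1.95 * 0.8 = 1.56
lambda_2 * g_2 = 0.12 * -4.75 = -0.57
lambda_3 * g_3 = 1.29 * -2.59 = -3.3411
lambda_4 * g_4 = 0.47 * -0.01 = -0.0047
Total violation = 1.56 + 0.57 + 3.3411 + 0.0047 = 5.4758


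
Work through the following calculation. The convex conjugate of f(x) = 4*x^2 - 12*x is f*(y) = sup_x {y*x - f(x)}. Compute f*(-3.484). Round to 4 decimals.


f*(y) = sup_x {y*x - a*x^2 - b*x} = sup_x {(y-b)*x - a*x^2}
FOC: (y - b) - 2a*x = 0 => x* = (y - b)/(2a)
x* = (-3.484 + 12)/(2*4) = 1.0645
f*(-3.484) = (y-b)^2/(4a) = (-3.484 + 12)^2/(4*4)
= 72.5223/16 = 4.5326


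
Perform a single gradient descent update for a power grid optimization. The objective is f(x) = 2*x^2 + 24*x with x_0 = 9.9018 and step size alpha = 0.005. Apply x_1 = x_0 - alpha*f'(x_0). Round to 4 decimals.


We compute the gradient at x_0 and apply the update.
f'(x) = 4*x + 24
f'(9.9018) = 4*9.9018 + 24 = 63.6072
x_1 = 9.9018 - 0.005*63.6072 = 9.5838


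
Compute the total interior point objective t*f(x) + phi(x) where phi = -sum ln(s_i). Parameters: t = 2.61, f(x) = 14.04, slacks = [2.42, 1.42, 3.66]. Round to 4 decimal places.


Step 1: Compute log-barrier.
ln values: [0.8838, 0.3507, 1.2975]
phi = -(0.8838 + 0.3507 + 1.2975) = -2.5319
Step 2: Compute augmented objective.
t*f(x) = 2.61*14.04 = 36.6444
Total = 36.6444 - 2.5319 = 34.1125


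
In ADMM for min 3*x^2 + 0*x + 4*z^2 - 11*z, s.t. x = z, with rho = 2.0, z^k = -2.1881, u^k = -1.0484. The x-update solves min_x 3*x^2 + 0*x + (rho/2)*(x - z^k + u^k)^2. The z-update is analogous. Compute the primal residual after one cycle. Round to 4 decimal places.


ADMM iteration with rho = 2.0, z^k = -2.1881, u^k = -1.0484
Step 1: x-update.
Minimize 3*x^2 + 0*x + (2.0/2)*(x + 2.1881 - 1.0484)^2
FOC: (2*3 + 2.0)*x = 0 + 2.0*(-2.1881 + 1.0484)
x^{k+1} = -0.2849
Step 2: z-update.
Minimize 4*z^2 - 11*z + (2.0/2)*(-0.2849 - z - 1.0484)^2
FOC: (2*4 + 2.0)*z = 11 + 2.0*(-0.2849 - 1.0484)
z^{k+1} = 0.8333
Step 3: u-update.
u^{k+1} = -1.0484 - 0.2849 - 0.8333 = -2.1667
Step 4: Primal residual = |-0.2849 - 0.8333| = 1.1183


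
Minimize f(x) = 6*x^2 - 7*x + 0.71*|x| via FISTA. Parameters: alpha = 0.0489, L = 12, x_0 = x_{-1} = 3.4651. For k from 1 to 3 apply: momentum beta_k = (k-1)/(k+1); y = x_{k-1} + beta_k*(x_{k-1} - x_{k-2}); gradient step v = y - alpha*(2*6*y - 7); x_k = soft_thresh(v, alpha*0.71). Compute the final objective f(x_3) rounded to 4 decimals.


FISTA on f(x) = 6*x^2 - 7*x + 0.71*|x|
L = 12, alpha = 0.0489
Iteration 1: beta = 0.0, y = 3.4651 + 0.0*(3.4651 - 3.4651) = 3.4651
  grad(y) = 34.5812, v = y - alpha*grad = 1.7741
  prox(v) = soft_thresh(1.7741, 0.0347) = 1.7394
Iteration 2: beta = 0.3333, y = 1.7394 + 0.3333*(1.7394 - 3.4651) = 1.1641
  grad(y) = 6.9694, v = y - alpha*grad = 0.8233
  prox(v) = soft_thresh(0.8233, 0.0347) = 0.7886
Iteration 3: beta = 0.5, y = 0.7886 + 0.5*(0.7886 - 1.7394) = 0.3132
  grad(y) = -3.2415, v = y - alpha*grad = 0.4717
  prox(v) = soft_thresh(0.4717, 0.0347) = 0.437
f(x_3) = 6*0.437^2 - 7*0.437 + 0.71*|0.437| = -1.6029


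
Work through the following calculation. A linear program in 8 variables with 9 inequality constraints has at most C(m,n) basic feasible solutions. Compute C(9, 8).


Each vertex corresponds to some choice of n active constraints out of m, so the number of vertices is at most C(m, n) = m! / (n!(m-n)!).
m = 9, n = 8
Numerator: 9 * 8 * 7 * 6 * 5 * 4 * 3 * 2
Denominator: 8! = 40320
C(9, 8) = 9


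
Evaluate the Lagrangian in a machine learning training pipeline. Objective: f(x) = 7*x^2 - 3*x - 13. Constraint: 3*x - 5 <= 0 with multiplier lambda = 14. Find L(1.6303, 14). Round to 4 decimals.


Step 1: Evaluate f(x).
f(1.6303) = 7*1.6303^2 - 3*1.6303 - 13 = 0.7142
Step 2: Evaluate g(x).
g(1.6303) = 3*1.6303 - 5 = -0.1091
Step 3: Compute Lagrangian.
L = 0.7142 + 14*-0.1091 = -0.8132


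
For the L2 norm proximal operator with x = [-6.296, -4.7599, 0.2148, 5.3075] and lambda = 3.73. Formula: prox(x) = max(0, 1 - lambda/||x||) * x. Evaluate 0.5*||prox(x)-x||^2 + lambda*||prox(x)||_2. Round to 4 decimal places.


Step 1: Compute ||x||.
||x|| = 9.5138
Step 2: Compute scaling factor.
scale = max(0, 1 - 3.73/9.5138) = 0.6079
Step 3: prox(x) = [-3.8276, -2.8937, 0.1306, 3.2266]
||prox(x)|| = 5.7838
Step 4: Proximal objective.
0.5*||prox-x||^2 = 6.9565
lambda*||prox|| = 21.5736
Total = 28.5299


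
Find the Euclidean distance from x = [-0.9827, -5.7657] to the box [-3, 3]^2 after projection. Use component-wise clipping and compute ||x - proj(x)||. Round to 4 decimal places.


Project each component onto [-3, 3].
clip(-0.9827) = -0.9827, clip(-5.7657) = -3.0
Projection = [-0.9827, -3.0]
Squared diffs: [0.0, 7.6491]
Distance = sqrt(7.6491) = 2.7657


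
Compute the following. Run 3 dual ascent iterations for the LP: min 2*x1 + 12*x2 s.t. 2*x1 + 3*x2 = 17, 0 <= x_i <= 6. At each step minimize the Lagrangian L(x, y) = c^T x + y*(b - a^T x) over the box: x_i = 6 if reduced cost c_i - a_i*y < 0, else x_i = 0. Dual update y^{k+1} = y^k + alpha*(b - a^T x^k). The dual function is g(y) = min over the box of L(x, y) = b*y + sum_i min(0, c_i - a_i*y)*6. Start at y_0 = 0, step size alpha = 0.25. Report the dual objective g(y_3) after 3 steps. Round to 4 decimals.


Dual ascent for LP: min 2*x1 + 12*x2, 2*x1 + 3*x2 = 17, 0 <= x_i <= 6
Step 1: y^k = 0.0, reduced costs: (2.0, 12.0)
  x^k = (0.0, 0.0), subgradient = b - a^T x = 17.0
  y^{k+1} = 0.0 + 0.25*17.0 = 4.25
Step 2: y^k = 4.25, reduced costs: (-6.5, -0.75)
  x^k = (6.0, 6.0), subgradient = b - a^T x = -13.0
  y^{k+1} = 4.25 + 0.25*-13.0 = 1.0
Step 3: y^k = 1.0, reduced costs: (0.0, 9.0)
  x^k = (0.0, 0.0), subgradient = b - a^T x = 17.0
  y^{k+1} = 1.0 + 0.25*17.0 = 5.25
Dual objective at y_3 = 5.25: reduced costs (-8.5, -3.75), box minimizer x = (6.0, 6.0)
g(y_3) = b*y + (c1 - a1*y)*x1 + (c2 - a2*y)*x2 = 17*5.25 + (-8.5)*6.0 + (-3.75)*6.0 = 89.25 - 51.0 - 22.5 = 15.75


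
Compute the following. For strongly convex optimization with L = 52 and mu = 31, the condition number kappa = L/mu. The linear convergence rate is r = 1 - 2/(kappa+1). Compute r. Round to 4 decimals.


Step 1: Compute the condition number.
kappa = L/mu = 52/31 = 1.6774
Step 2: Compute the convergence rate.
r = 1 - 2/(kappa + 1) = 1 - 2*mu/(L + mu) = (L - mu)/(L + mu) = 21/83 = 0.253


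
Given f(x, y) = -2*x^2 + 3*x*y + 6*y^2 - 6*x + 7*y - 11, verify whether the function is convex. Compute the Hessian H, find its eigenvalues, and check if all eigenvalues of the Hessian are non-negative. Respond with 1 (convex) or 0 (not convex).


The Hessian of f(x,y) = -2*x^2 + 3*x*y + 6*y^2 - 6*x + 7*y - 11 is:
H = [[-4, 3], [3, 12]]
Trace = -4 + 12 = 8
Determinant = -4*12 - (3)^2 = -57
Discriminant = (8)^2 - 4*-57 = 292.0
Eigenvalues: lambda_1 = -4.544, lambda_2 = 12.544
The function is not convex.

0


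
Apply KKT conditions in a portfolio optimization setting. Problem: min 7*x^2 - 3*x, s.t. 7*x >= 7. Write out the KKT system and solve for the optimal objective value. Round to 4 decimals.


Step 1: Try lambda = 0 (constraint inactive).
x_unc = 3/(2*7) = 0.2143
Check: 7*0.2143 = 1.5001 < 7 -- violated!
Step 2: Constraint must be active: 7*x = 7
x* = 7/7 = 1.0
lambda = (2*7*1.0 - 3)/7 = 1.5714
Step 3: Compute optimal value.
f(x*) = 7*1.0^2 - 3*1.0 = 4.0


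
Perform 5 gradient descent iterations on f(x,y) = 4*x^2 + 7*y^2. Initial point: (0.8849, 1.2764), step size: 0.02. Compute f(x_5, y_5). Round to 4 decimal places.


Gradient descent on f(x,y) = 4*x^2 + 7*y^2.
Starting point: (0.8849, 1.2764), alpha = 0.02
Step 1: grad_x = 2*4*0.8849 = 7.0792, grad_y = 2*7*1.2764 = 17.8696
  x_1 = 0.8849 - 0.02*7.0792 = 0.7433
  y_1 = 1.2764 - 0.02*17.8696 = 0.919
Step 2: grad_x = 2*4*0.7433 = 5.9465, grad_y = 2*7*0.919 = 12.8661
  x_2 = 0.7433 - 0.02*5.9465 = 0.6244
  y_2 = 0.919 - 0.02*12.8661 = 0.6617
Step 3: grad_x = 2*4*0.6244 = 4.9951, grad_y = 2*7*0.6617 = 9.2636
  x_3 = 0.6244 - 0.02*4.9951 = 0.5245
  y_3 = 0.6617 - 0.02*9.2636 = 0.4764
Step 4: grad_x = 2*4*0.5245 = 4.1959, grad_y = 2*7*0.4764 = 6.6698
  x_4 = 0.5245 - 0.02*4.1959 = 0.4406
  y_4 = 0.4764 - 0.02*6.6698 = 0.343
Step 5: grad_x = 2*4*0.4406 = 3.5245, grad_y = 2*7*0.343 = 4.8023
  x_5 = 0.4406 - 0.02*3.5245 = 0.3701
  y_5 = 0.343 - 0.02*4.8023 = 0.247
f(0.3701, 0.247) = 4*0.3701^2 + 7*0.247^2 = 0.9748


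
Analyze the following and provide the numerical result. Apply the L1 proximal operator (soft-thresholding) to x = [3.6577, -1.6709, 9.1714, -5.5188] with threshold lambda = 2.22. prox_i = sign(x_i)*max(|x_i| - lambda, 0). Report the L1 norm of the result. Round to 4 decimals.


Soft-thresholding with lambda = 2.22:
prox(3.6577) = sign(3.6577)*max(|3.6577| - 2.22, 0) = 1.4377
prox(-1.6709) = sign(-1.6709)*max(|-1.6709| - 2.22, 0) = 0.0
prox(9.1714) = sign(9.1714)*max(|9.1714| - 2.22, 0) = 6.9514
prox(-5.5188) = sign(-5.5188)*max(|-5.5188| - 2.22, 0) = -3.2988
prox(x) = [1.4377, 0.0, 6.9514, -3.2988]
||prox(x)||_1 = 1.4377 + 0.0 + 6.9514 + 3.2988 = 11.6879


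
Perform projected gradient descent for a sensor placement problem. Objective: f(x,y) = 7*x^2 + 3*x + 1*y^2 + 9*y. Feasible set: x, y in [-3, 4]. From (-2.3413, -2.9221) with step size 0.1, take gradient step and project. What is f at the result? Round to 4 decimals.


Step 1: Compute gradient at (-2.3413, -2.9221).
grad_x = 2*7*-2.3413 + 3 = -29.7782
grad_y = 2*1*-2.9221 + 9 = 3.1558
Step 2: Gradient step.
x_raw = -2.3413 - 0.1*-29.7782 = 0.6365
y_raw = -2.9221 - 0.1*3.1558 = -3.2377
Step 3: Project onto [-3, 4].
x_proj = clip(0.6365) = 0.6365
y_proj = clip(-3.2377) = -3.0
Step 4: Evaluate f.
f(0.6365, -3.0) = -13.2543


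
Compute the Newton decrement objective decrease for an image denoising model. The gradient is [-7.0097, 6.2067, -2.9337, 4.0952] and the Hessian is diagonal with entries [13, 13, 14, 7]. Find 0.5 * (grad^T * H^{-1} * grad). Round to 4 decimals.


Step 1: H is diagonal, so H^(-1) * g = [-0.5392, 0.4774, -0.2096, 0.585].
Step 2: g^T H^(-1) g = sum_i g_i^2 / H_ii
  = (-7.0097)^2/13 + (6.2067)^2/13 + (-2.9337)^2/14 + (4.0952)^2/7
  = 3.7797 + 2.9633 + 0.6148 + 2.3958 = 9.7536
Step 3: Objective decrease = 0.5 * g^T H^(-1) g = 4.8768


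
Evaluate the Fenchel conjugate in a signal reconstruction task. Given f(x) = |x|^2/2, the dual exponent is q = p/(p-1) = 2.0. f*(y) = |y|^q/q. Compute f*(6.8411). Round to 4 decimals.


The conjugate exponent q satisfies 1/p + 1/q = 1.
p = 2, so q = 2/(2 - 1) = 2.0
|y|^q = 6.8411^2.0 = 46.8006
f*(6.8411) = 46.8006 / 2.0 = 23.4003


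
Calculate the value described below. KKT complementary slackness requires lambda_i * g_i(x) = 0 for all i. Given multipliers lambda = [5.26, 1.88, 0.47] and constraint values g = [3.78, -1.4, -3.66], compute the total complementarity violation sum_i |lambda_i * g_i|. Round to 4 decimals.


KKT complementary slackness check:
lambda_1 * g_1 = 5.26 * 3.78 = 19.8828
lambda_2 * g_2 = 1.88 * -1.4 = -2.632
lambda_3 * g_3 = 0.47 * -3.66 = -1.7202
Total violation = 19.8828 + 2.632 + 1.7202 = 24.235


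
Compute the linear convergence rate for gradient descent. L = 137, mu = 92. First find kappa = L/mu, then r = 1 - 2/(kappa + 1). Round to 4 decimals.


Step 1: Compute the condition number.
kappa = L/mu = 137/92 = 1.4891
Step 2: Compute the convergence rate.
r = 1 - 2/(kappa + 1) = 1 - 2*mu/(L + mu) = (L - mu)/(L + mu) = 45/229 = 0.1965


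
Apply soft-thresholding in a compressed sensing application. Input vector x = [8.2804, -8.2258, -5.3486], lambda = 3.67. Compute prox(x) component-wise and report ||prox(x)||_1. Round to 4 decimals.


Soft-thresholding with lambda = 3.67:
prox(8.2804) = sign(8.2804)*max(|8.2804| - 3.67, 0) = 4.6104
prox(-8.2258) = sign(-8.2258)*max(|-8.2258| - 3.67, 0) = -4.5558
prox(-5.3486) = sign(-5.3486)*max(|-5.3486| - 3.67, 0) = -1.6786
prox(x) = [4.6104, -4.5558, -1.6786]
||prox(x)||_1 = 4.6104 + 4.5558 + 1.6786 = 10.8448


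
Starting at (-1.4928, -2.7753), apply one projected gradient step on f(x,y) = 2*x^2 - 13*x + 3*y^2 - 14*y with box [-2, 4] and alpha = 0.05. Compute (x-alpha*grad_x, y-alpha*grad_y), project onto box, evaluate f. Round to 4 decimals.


Step 1: Compute gradient at (-1.4928, -2.7753).
grad_x = 2*2*-1.4928 - 13 = -18.9712
grad_y = 2*3*-2.7753 - 14 = -30.6518
Step 2: Gradient step.
x_raw = -1.4928 - 0.05*-18.9712 = -0.5442
y_raw = -2.7753 - 0.05*-30.6518 = -1.2427
Step 3: Project onto [-2, 4].
x_proj = clip(-0.5442) = -0.5442
y_proj = clip(-1.2427) = -1.2427
Step 4: Evaluate f.
f(-0.5442, -1.2427) = 29.6984


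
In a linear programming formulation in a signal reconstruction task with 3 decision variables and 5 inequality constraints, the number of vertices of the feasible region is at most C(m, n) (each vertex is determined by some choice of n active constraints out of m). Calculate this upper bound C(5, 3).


Each vertex corresponds to some choice of n active constraints out of m, so the number of vertices is at most C(m, n) = m! / (n!(m-n)!).
m = 5, n = 3
Numerator: 5 * 4 * 3
Denominator: 3! = 6
C(5, 3) = 10


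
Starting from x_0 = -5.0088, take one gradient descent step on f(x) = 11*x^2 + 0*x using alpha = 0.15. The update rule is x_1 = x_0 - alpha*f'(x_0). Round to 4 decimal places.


We compute the gradient at x_0 and apply the update.
f'(x) = 22*x + 0
f'(-5.0088) = 22*-5.0088 + 0 = -110.1936
x_1 = -5.0088 - 0.15*-110.1936 = 11.5202


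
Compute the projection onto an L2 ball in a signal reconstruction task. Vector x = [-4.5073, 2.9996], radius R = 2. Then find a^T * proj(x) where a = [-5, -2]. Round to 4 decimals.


Step 1: Compute ||x|| (intermediates to 6 decimals).
||x|| = sqrt((-4.5073)^2 + 2.9996^2) = 5.414181
Step 2: Project.
Since ||x|| > R, scale = R/||x|| = 2/5.414181 = 0.3694, proj(x) = scale * x
proj(x) = [-1.664997, 1.108052]
Step 3: Dot product.
a^T * proj(x) = -5*(-1.664997) - 2*1.108052 = 6.1089


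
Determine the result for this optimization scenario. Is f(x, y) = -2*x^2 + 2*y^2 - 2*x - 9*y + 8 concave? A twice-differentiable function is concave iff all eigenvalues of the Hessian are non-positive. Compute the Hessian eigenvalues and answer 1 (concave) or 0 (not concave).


The Hessian of f(x,y) = -2*x^2 + 2*y^2 - 2*x - 9*y + 8 is:
H = [[-4, 0], [0, 4]]
Trace = -4 + 4 = 0
Determinant = -4*4 - (0)^2 = -16
Discriminant = (0)^2 - 4*-16 = 64.0
Eigenvalues: lambda_1 = -4.0, lambda_2 = 4.0
The function is not concave.

0
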